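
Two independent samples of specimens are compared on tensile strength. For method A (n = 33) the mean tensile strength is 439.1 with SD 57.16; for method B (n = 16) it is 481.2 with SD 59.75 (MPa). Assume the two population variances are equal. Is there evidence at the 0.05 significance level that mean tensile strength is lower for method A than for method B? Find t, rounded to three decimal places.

-2.383

Let group 1 = method A, group 2 = method B. H0: μ_1 = μ_2; H1: μ_1 < μ_2 (two-sample pooled-variance t-test, left-tailed).
s_p² = [(33−1)·57.16² + (16−1)·59.75²]/(33+16−2) = 3363.9
t = (439.1 − 481.2)/√[3363.9·(1/33 + 1/16)] = -2.383
df = n₁ + n₂ − 2 = 47
p-value = P(T ≤ -2.383) ≈ 0.011
Since p ≈ 0.011 < α = 0.05, reject H0; the data support H1.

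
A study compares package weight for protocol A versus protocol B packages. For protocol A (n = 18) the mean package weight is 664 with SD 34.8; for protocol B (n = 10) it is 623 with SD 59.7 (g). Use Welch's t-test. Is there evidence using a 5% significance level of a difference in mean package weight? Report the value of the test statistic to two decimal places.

1.99

Let group 1 = protocol A, group 2 = protocol B. H0: μ_1 = μ_2; H1: μ_1 ≠ μ_2 (Welch's two-sample t-test, two-sided).
t = (x̄_1 − x̄_2)/√(s_1²/n_1 + s_2²/n_2) = (664 − 623)/√(34.8²/18 + 59.7²/10) = 1.99
Welch–Satterthwaite df ≈ 12.48
Two-sided p-value ≈ 0.0687
Since p ≈ 0.0687 > α = 0.05, fail to reject H0; the data do not provide sufficient evidence against H0.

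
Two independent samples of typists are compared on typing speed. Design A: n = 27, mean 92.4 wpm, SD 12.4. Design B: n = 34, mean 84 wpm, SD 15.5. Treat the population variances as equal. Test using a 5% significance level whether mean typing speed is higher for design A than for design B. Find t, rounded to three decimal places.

Let group 1 = design A, group 2 = design B. H0: μ_1 = μ_2; H1: μ_1 > μ_2 (two-sample pooled-variance t-test, right-tailed).
s_p² = [(27−1)·12.4² + (34−1)·15.5²]/(27+34−2) = 202.136
t = (92.4 − 84)/√[202.136·(1/27 + 1/34)] = 2.292
df = n₁ + n₂ − 2 = 59
p-value = P(T ≥ 2.292) ≈ 0.013
Since p ≈ 0.013 < α = 0.05, reject H0; the data support H1.

2.292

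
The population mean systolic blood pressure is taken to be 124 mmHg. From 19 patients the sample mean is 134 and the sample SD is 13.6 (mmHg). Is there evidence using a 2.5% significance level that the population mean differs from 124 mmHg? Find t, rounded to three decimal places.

3.205

H0: μ = 124; H1: μ ≠ 124 (one-sample t-test, two-sided).
t = (x̄ − μ₀)/(s/√n) = (134 − 124)/(13.6/√19) = 3.205
df = n − 1 = 18
Two-sided p-value ≈ 0.005
Since p ≈ 0.005 < α = 0.025, reject H0; the evidence is statistically significant.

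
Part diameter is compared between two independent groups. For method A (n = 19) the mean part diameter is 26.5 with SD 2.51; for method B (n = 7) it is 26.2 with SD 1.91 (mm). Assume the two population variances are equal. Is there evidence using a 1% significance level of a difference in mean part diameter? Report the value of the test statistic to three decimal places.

Let group 1 = method A, group 2 = method B. H0: μ_1 = μ_2; H1: μ_1 ≠ μ_2 (two-sample pooled-variance t-test, two-sided).
s_p² = [(19−1)·2.51² + (7−1)·1.91²]/(19+7−2) = 5.6371
t = (26.5 − 26.2)/√[5.6371·(1/19 + 1/7)] = 0.286
df = n₁ + n₂ − 2 = 24
Two-sided p-value ≈ 0.7775
Since p ≈ 0.7775 > α = 0.01, fail to reject H0; the evidence is not statistically significant.

0.286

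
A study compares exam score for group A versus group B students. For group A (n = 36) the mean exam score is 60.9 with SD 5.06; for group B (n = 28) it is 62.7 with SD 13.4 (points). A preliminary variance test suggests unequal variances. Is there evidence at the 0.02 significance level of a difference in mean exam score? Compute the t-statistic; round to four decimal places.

-0.6744

Let group 1 = group A, group 2 = group B. H0: μ_1 = μ_2; H1: μ_1 ≠ μ_2 (Welch's two-sample t-test, two-sided).
t = (x̄_1 − x̄_2)/√(s_1²/n_1 + s_2²/n_2) = (60.9 − 62.7)/√(5.06²/36 + 13.4²/28) = -0.6744
Welch–Satterthwaite df ≈ 33.01
Two-sided p-value ≈ 0.5048
Since p ≈ 0.5048 > α = 0.02, fail to reject H0; the data do not provide sufficient evidence against H0.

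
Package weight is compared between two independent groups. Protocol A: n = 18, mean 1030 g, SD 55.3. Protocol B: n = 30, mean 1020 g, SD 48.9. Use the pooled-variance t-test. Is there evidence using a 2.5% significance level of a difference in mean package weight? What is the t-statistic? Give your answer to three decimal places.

Let group 1 = protocol A, group 2 = protocol B. H0: μ_1 = μ_2; H1: μ_1 ≠ μ_2 (two-sample pooled-variance t-test, two-sided).
s_p² = [(18−1)·55.3² + (30−1)·48.9²]/(18+30−2) = 2637.67
t = (1030 − 1020)/√[2637.67·(1/18 + 1/30)] = 0.653
df = n₁ + n₂ − 2 = 46
Two-sided p-value ≈ 0.517
Since p ≈ 0.517 > α = 0.025, fail to reject H0; the data do not provide sufficient evidence against H0.

0.653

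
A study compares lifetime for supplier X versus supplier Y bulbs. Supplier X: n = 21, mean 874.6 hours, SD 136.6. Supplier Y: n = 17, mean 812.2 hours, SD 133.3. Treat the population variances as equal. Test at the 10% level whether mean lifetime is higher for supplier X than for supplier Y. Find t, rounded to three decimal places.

1.415

Let group 1 = supplier X, group 2 = supplier Y. H0: μ_1 = μ_2; H1: μ_1 > μ_2 (two-sample pooled-variance t-test, right-tailed).
s_p² = [(21−1)·136.6² + (17−1)·133.3²]/(21+17−2) = 18263.7
t = (874.6 − 812.2)/√[18263.7·(1/21 + 1/17)] = 1.415
df = n₁ + n₂ − 2 = 36
p-value = P(T ≥ 1.415) ≈ 0.083
Since p ≈ 0.083 < α = 0.1, reject H0; the evidence is statistically significant.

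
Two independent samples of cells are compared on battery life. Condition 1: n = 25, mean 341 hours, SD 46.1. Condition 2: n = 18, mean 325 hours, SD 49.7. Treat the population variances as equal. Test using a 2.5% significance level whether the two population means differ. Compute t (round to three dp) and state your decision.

Let group 1 = condition 1, group 2 = condition 2. H0: μ_1 = μ_2; H1: μ_1 ≠ μ_2 (two-sample pooled-variance t-test, two-sided).
s_p² = [(25−1)·46.1² + (18−1)·49.7²]/(25+18−2) = 2268.21
t = (341 − 325)/√[2268.21·(1/25 + 1/18)] = 1.087
df = n₁ + n₂ − 2 = 41
Two-sided p-value ≈ 0.283
Since p ≈ 0.283 > α = 0.025, fail to reject H0; the evidence is not statistically significant.

t = 1.087; fail to reject H0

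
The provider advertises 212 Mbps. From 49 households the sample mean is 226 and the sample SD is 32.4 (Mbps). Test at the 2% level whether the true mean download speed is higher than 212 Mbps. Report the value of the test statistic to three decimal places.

H0: μ = 212; H1: μ > 212 (one-sample t-test, right-tailed).
t = (x̄ − μ₀)/(s/√n) = (226 − 212)/(32.4/√49) = 3.025
df = n − 1 = 48
p-value = P(T ≥ 3.025) ≈ 0.002
Since p ≈ 0.002 < α = 0.02, reject H0; the evidence is statistically significant.

3.025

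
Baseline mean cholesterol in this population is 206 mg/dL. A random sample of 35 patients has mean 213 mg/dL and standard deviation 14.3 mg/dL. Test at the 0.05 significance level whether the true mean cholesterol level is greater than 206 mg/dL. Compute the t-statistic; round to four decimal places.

H0: μ = 206; H1: μ > 206 (one-sample t-test, right-tailed).
t = (x̄ − μ₀)/(s/√n) = (213 − 206)/(14.3/√35) = 2.8960
df = n − 1 = 34
p-value = P(T ≥ 2.8960) ≈ 0.003
Since p ≈ 0.003 < α = 0.05, reject H0; the evidence is statistically significant.

2.8960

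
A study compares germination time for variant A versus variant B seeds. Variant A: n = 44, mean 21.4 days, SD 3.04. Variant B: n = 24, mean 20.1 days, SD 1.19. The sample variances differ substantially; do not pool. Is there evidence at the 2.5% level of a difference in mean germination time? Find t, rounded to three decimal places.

Let group 1 = variant A, group 2 = variant B. H0: μ_1 = μ_2; H1: μ_1 ≠ μ_2 (Welch's two-sample t-test, two-sided).
t = (x̄_1 − x̄_2)/√(s_1²/n_1 + s_2²/n_2) = (21.4 − 20.1)/√(3.04²/44 + 1.19²/24) = 2.506
Welch–Satterthwaite df ≈ 61.48
Two-sided p-value ≈ 0.0149
Since p ≈ 0.0149 < α = 0.025, reject H0; the data support H1.

2.506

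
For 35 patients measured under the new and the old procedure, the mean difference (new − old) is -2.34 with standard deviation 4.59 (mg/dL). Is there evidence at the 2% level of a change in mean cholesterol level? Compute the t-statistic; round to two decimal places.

-3.02

H0: μ_d = 0; H1: μ_d ≠ 0 (paired t-test on the differences, two-sided).
t = d̄/(s_d/√n) = -2.34/(4.59/√35) = -3.02
df = n − 1 = 34
Two-sided p-value ≈ 0.0048
Since p ≈ 0.0048 < α = 0.02, reject H0; the evidence is statistically significant.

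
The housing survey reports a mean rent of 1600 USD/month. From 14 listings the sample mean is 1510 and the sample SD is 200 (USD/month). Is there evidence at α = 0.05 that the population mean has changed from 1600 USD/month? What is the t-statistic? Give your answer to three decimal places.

-1.684

H0: μ = 1600; H1: μ ≠ 1600 (one-sample t-test, two-sided).
t = (x̄ − μ₀)/(s/√n) = (1510 − 1600)/(200/√14) = -1.684
df = n − 1 = 13
Two-sided p-value ≈ 0.116
Since p ≈ 0.116 > α = 0.05, fail to reject H0; the evidence is not statistically significant.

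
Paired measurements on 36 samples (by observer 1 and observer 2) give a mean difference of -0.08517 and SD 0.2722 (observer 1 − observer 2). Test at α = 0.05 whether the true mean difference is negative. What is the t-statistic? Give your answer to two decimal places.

H0: μ_d = 0; H1: μ_d < 0 (paired t-test on the differences, left-tailed).
t = d̄/(s_d/√n) = -0.08517/(0.2722/√36) = -1.88
df = n − 1 = 35
p-value = P(T ≤ -1.88) ≈ 0.0344
Since p ≈ 0.0344 < α = 0.05, reject H0; the evidence is statistically significant.

-1.88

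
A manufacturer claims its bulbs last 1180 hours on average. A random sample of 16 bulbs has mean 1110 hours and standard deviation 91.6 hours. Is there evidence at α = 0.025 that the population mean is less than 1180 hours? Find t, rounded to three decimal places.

H0: μ = 1180; H1: μ < 1180 (one-sample t-test, left-tailed).
t = (x̄ − μ₀)/(s/√n) = (1110 − 1180)/(91.6/√16) = -3.057
df = n − 1 = 15
p-value = P(T ≤ -3.057) ≈ 0.0040
Since p ≈ 0.0040 < α = 0.025, reject H0; the data support H1.

-3.057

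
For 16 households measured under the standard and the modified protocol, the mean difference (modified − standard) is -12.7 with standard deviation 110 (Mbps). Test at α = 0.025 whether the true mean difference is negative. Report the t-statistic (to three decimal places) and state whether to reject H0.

H0: μ_d = 0; H1: μ_d < 0 (paired t-test on the differences, left-tailed).
t = d̄/(s_d/√n) = -12.7/(110/√16) = -0.462
df = n − 1 = 15
p-value = P(T ≤ -0.462) ≈ 0.3254
Since p ≈ 0.3254 > α = 0.025, fail to reject H0; the data do not provide sufficient evidence against H0.

t = -0.462; fail to reject H0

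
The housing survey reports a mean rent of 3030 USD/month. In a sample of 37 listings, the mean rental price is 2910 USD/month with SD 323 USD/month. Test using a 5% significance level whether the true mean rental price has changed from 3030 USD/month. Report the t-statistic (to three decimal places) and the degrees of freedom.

t = -2.260, df = 36

H0: μ = 3030; H1: μ ≠ 3030 (one-sample t-test, two-sided).
t = (x̄ − μ₀)/(s/√n) = (2910 − 3030)/(323/√37) = -2.260
df = n − 1 = 36
Two-sided p-value ≈ 0.030
Since p ≈ 0.030 < α = 0.05, reject H0; the data support H1.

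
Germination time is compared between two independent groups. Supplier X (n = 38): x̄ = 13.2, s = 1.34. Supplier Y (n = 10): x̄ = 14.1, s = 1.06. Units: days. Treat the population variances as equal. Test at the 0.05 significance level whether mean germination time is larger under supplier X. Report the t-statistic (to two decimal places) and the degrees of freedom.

Let group 1 = supplier X, group 2 = supplier Y. H0: μ_1 = μ_2; H1: μ_1 > μ_2 (two-sample pooled-variance t-test, right-tailed).
s_p² = [(38−1)·1.34² + (10−1)·1.06²]/(38+10−2) = 1.66412
t = (13.2 − 14.1)/√[1.66412·(1/38 + 1/10)] = -1.96
df = n₁ + n₂ − 2 = 46
p-value = P(T ≥ -1.96) ≈ 0.9721
Since p ≈ 0.9721 > α = 0.05, fail to reject H0; the evidence is not statistically significant.

t = -1.96, df = 46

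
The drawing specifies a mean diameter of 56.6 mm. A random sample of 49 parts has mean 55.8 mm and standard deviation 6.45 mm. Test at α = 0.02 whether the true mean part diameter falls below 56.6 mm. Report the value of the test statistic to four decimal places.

-0.8682

H0: μ = 56.6; H1: μ < 56.6 (one-sample t-test, left-tailed).
t = (x̄ − μ₀)/(s/√n) = (55.8 − 56.6)/(6.45/√49) = -0.8682
df = n − 1 = 48
p-value = P(T ≤ -0.8682) ≈ 0.195
Since p ≈ 0.195 > α = 0.02, fail to reject H0; the data do not provide sufficient evidence against H0.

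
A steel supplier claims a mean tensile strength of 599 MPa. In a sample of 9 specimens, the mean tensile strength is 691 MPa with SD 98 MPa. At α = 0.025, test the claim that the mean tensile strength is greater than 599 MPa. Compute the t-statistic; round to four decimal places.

2.8163

H0: μ = 599; H1: μ > 599 (one-sample t-test, right-tailed).
t = (x̄ − μ₀)/(s/√n) = (691 − 599)/(98/√9) = 2.8163
df = n − 1 = 8
p-value = P(T ≥ 2.8163) ≈ 0.0113
Since p ≈ 0.0113 < α = 0.025, reject H0; the evidence is statistically significant.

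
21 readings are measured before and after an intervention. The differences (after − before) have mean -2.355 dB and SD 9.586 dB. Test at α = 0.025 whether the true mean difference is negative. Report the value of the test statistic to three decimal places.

-1.126

H0: μ_d = 0; H1: μ_d < 0 (paired t-test on the differences, left-tailed).
t = d̄/(s_d/√n) = -2.355/(9.586/√21) = -1.126
df = n − 1 = 20
p-value = P(T ≤ -1.126) ≈ 0.137
Since p ≈ 0.137 > α = 0.025, fail to reject H0; the evidence is not statistically significant.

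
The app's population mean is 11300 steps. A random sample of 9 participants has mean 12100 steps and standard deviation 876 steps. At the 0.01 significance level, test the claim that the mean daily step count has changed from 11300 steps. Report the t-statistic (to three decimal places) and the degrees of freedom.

t = 2.740, df = 8

H0: μ = 11300; H1: μ ≠ 11300 (one-sample t-test, two-sided).
t = (x̄ − μ₀)/(s/√n) = (12100 − 11300)/(876/√9) = 2.740
df = n − 1 = 8
Two-sided p-value ≈ 0.0255
Since p ≈ 0.0255 > α = 0.01, fail to reject H0; the evidence is not statistically significant.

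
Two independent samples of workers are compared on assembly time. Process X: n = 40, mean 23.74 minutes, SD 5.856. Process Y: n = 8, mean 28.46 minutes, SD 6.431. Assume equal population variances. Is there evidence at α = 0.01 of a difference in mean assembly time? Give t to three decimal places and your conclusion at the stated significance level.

t = -2.049; fail to reject H0

Let group 1 = process X, group 2 = process Y. H0: μ_1 = μ_2; H1: μ_1 ≠ μ_2 (two-sample pooled-variance t-test, two-sided).
s_p² = [(40−1)·5.856² + (8−1)·6.431²]/(40+8−2) = 35.3678
t = (23.74 − 28.46)/√[35.3678·(1/40 + 1/8)] = -2.049
df = n₁ + n₂ − 2 = 46
Two-sided p-value ≈ 0.0462
Since p ≈ 0.0462 > α = 0.01, fail to reject H0; the evidence is not statistically significant.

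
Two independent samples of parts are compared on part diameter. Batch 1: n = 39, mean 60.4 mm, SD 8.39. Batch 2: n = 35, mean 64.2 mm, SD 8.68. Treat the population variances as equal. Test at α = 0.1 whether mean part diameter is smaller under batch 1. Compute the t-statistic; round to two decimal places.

-1.91

Let group 1 = batch 1, group 2 = batch 2. H0: μ_1 = μ_2; H1: μ_1 < μ_2 (two-sample pooled-variance t-test, left-tailed).
s_p² = [(39−1)·8.39² + (35−1)·8.68²]/(39+35−2) = 72.7297
t = (60.4 − 64.2)/√[72.7297·(1/39 + 1/35)] = -1.91
df = n₁ + n₂ − 2 = 72
p-value = P(T ≤ -1.91) ≈ 0.0298
Since p ≈ 0.0298 < α = 0.1, reject H0; the data support H1.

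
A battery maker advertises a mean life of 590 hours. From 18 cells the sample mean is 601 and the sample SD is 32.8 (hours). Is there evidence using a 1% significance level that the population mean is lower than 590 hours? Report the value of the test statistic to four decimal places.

1.4228

H0: μ = 590; H1: μ < 590 (one-sample t-test, left-tailed).
t = (x̄ − μ₀)/(s/√n) = (601 − 590)/(32.8/√18) = 1.4228
df = n − 1 = 17
p-value = P(T ≤ 1.4228) ≈ 0.914
Since p ≈ 0.914 > α = 0.01, fail to reject H0; the evidence is not statistically significant.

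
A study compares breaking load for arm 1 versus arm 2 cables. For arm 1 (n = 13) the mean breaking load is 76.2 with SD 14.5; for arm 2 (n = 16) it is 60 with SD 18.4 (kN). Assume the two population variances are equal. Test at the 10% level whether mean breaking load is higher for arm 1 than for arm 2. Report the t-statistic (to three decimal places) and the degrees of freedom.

t = 2.586, df = 27

Let group 1 = arm 1, group 2 = arm 2. H0: μ_1 = μ_2; H1: μ_1 > μ_2 (two-sample pooled-variance t-test, right-tailed).
s_p² = [(13−1)·14.5² + (16−1)·18.4²]/(13+16−2) = 281.533
t = (76.2 − 60)/√[281.533·(1/13 + 1/16)] = 2.586
df = n₁ + n₂ − 2 = 27
p-value = P(T ≥ 2.586) ≈ 0.0077
Since p ≈ 0.0077 < α = 0.1, reject H0; the evidence is statistically significant.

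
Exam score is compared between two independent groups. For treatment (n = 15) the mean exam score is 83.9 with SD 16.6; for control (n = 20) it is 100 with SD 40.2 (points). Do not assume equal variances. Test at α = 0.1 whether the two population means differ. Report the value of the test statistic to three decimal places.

-1.617

Let group 1 = treatment, group 2 = control. H0: μ_1 = μ_2; H1: μ_1 ≠ μ_2 (Welch's two-sample t-test, two-sided).
t = (x̄_1 − x̄_2)/√(s_1²/n_1 + s_2²/n_2) = (83.9 − 100)/√(16.6²/15 + 40.2²/20) = -1.617
Welch–Satterthwaite df ≈ 26.75
Two-sided p-value ≈ 0.1177
Since p ≈ 0.1177 > α = 0.1, fail to reject H0; the evidence is not statistically significant.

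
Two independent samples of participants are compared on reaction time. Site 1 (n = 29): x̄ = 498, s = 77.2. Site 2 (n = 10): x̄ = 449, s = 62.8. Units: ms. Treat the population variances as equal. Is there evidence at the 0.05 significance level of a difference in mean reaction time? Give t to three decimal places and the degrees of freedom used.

Let group 1 = site 1, group 2 = site 2. H0: μ_1 = μ_2; H1: μ_1 ≠ μ_2 (two-sample pooled-variance t-test, two-sided).
s_p² = [(29−1)·77.2² + (10−1)·62.8²]/(29+10−2) = 5469.46
t = (498 − 449)/√[5469.46·(1/29 + 1/10)] = 1.807
df = n₁ + n₂ − 2 = 37
Two-sided p-value ≈ 0.0789
Since p ≈ 0.0789 > α = 0.05, fail to reject H0; the evidence is not statistically significant.

t = 1.807, df = 37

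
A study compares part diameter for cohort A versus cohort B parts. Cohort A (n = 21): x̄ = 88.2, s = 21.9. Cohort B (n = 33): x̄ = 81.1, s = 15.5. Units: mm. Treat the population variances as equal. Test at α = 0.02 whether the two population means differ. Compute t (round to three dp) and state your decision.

t = 1.395; fail to reject H0

Let group 1 = cohort A, group 2 = cohort B. H0: μ_1 = μ_2; H1: μ_1 ≠ μ_2 (two-sample pooled-variance t-test, two-sided).
s_p² = [(21−1)·21.9² + (33−1)·15.5²]/(21+33−2) = 332.312
t = (88.2 − 81.1)/√[332.312·(1/21 + 1/33)] = 1.395
df = n₁ + n₂ − 2 = 52
Two-sided p-value ≈ 0.169
Since p ≈ 0.169 > α = 0.02, fail to reject H0; the evidence is not statistically significant.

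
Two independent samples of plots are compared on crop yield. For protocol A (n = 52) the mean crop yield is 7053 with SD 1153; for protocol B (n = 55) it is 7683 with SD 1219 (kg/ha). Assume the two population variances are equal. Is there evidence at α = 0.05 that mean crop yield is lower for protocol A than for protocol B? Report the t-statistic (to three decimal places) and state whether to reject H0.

t = -2.743; reject H0

Let group 1 = protocol A, group 2 = protocol B. H0: μ_1 = μ_2; H1: μ_1 < μ_2 (two-sample pooled-variance t-test, left-tailed).
s_p² = [(52−1)·1153² + (55−1)·1219²]/(52+55−2) = 1409920
t = (7053 − 7683)/√[1409920·(1/52 + 1/55)] = -2.743
df = n₁ + n₂ − 2 = 105
p-value = P(T ≤ -2.743) ≈ 0.0036
Since p ≈ 0.0036 < α = 0.05, reject H0; the data support H1.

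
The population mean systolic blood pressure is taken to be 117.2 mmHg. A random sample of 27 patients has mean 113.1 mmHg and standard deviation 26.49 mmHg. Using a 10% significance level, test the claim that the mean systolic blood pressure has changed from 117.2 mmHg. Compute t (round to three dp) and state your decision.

H0: μ = 117.2; H1: μ ≠ 117.2 (one-sample t-test, two-sided).
t = (x̄ − μ₀)/(s/√n) = (113.1 − 117.2)/(26.49/√27) = -0.804
df = n − 1 = 26
Two-sided p-value ≈ 0.4286
Since p ≈ 0.4286 > α = 0.1, fail to reject H0; the evidence is not statistically significant.

t = -0.804; fail to reject H0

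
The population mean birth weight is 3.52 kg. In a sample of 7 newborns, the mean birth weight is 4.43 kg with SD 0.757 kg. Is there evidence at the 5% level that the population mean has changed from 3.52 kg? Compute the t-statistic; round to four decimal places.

H0: μ = 3.52; H1: μ ≠ 3.52 (one-sample t-test, two-sided).
t = (x̄ − μ₀)/(s/√n) = (4.43 − 3.52)/(0.757/√7) = 3.1805
df = n − 1 = 6
Two-sided p-value ≈ 0.0191
Since p ≈ 0.0191 < α = 0.05, reject H0; the data support H1.

3.1805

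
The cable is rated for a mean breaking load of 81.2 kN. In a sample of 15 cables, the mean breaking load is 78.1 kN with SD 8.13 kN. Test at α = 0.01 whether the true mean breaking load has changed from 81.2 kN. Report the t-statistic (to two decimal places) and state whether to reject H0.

t = -1.48; fail to reject H0

H0: μ = 81.2; H1: μ ≠ 81.2 (one-sample t-test, two-sided).
t = (x̄ − μ₀)/(s/√n) = (78.1 − 81.2)/(8.13/√15) = -1.48
df = n − 1 = 14
Two-sided p-value ≈ 0.1619
Since p ≈ 0.1619 > α = 0.01, fail to reject H0; the data do not provide sufficient evidence against H0.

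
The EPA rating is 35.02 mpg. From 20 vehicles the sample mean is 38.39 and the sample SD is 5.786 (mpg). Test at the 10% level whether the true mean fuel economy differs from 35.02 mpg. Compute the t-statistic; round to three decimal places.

2.605

H0: μ = 35.02; H1: μ ≠ 35.02 (one-sample t-test, two-sided).
t = (x̄ − μ₀)/(s/√n) = (38.39 − 35.02)/(5.786/√20) = 2.605
df = n − 1 = 19
Two-sided p-value ≈ 0.017
Since p ≈ 0.017 < α = 0.1, reject H0; the evidence is statistically significant.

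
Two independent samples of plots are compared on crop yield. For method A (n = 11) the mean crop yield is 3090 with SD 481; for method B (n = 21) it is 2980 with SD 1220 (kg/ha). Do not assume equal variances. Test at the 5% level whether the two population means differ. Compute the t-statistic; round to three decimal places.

0.363

Let group 1 = method A, group 2 = method B. H0: μ_1 = μ_2; H1: μ_1 ≠ μ_2 (Welch's two-sample t-test, two-sided).
t = (x̄_1 − x̄_2)/√(s_1²/n_1 + s_2²/n_2) = (3090 − 2980)/√(481²/11 + 1220²/21) = 0.363
Welch–Satterthwaite df ≈ 28.60
Two-sided p-value ≈ 0.719
Since p ≈ 0.719 > α = 0.05, fail to reject H0; the data do not provide sufficient evidence against H0.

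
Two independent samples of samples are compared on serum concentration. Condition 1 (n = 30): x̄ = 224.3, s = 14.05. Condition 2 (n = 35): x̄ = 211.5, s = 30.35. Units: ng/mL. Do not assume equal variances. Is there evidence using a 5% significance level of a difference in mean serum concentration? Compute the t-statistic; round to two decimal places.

Let group 1 = condition 1, group 2 = condition 2. H0: μ_1 = μ_2; H1: μ_1 ≠ μ_2 (Welch's two-sample t-test, two-sided).
t = (x̄_1 − x̄_2)/√(s_1²/n_1 + s_2²/n_2) = (224.3 − 211.5)/√(14.05²/30 + 30.35²/35) = 2.23
Welch–Satterthwaite df ≈ 49.50
Two-sided p-value ≈ 0.0302
Since p ≈ 0.0302 < α = 0.05, reject H0; the evidence is statistically significant.

2.23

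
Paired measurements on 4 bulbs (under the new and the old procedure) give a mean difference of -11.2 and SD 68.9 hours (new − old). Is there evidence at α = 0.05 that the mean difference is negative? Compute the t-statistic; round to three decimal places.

H0: μ_d = 0; H1: μ_d < 0 (paired t-test on the differences, left-tailed).
t = d̄/(s_d/√n) = -11.2/(68.9/√4) = -0.325
df = n − 1 = 3
p-value = P(T ≤ -0.325) ≈ 0.3832
Since p ≈ 0.3832 > α = 0.05, fail to reject H0; the evidence is not statistically significant.

-0.325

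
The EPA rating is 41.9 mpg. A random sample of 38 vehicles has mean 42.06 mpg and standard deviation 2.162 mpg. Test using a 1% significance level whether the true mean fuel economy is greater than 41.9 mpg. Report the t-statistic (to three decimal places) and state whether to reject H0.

H0: μ = 41.9; H1: μ > 41.9 (one-sample t-test, right-tailed).
t = (x̄ − μ₀)/(s/√n) = (42.06 − 41.9)/(2.162/√38) = 0.456
df = n − 1 = 37
p-value = P(T ≥ 0.456) ≈ 0.325
Since p ≈ 0.325 > α = 0.01, fail to reject H0; the evidence is not statistically significant.

t = 0.456; fail to reject H0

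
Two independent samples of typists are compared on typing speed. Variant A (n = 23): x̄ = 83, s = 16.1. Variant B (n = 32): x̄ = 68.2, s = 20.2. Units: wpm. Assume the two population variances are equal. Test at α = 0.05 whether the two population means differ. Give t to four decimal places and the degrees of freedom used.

Let group 1 = variant A, group 2 = variant B. H0: μ_1 = μ_2; H1: μ_1 ≠ μ_2 (two-sample pooled-variance t-test, two-sided).
s_p² = [(23−1)·16.1² + (32−1)·20.2²]/(23+32−2) = 346.262
t = (83 − 68.2)/√[346.262·(1/23 + 1/32)] = 2.9095
df = n₁ + n₂ − 2 = 53
Two-sided p-value ≈ 0.005
Since p ≈ 0.005 < α = 0.05, reject H0; the data support H1.

t = 2.9095, df = 53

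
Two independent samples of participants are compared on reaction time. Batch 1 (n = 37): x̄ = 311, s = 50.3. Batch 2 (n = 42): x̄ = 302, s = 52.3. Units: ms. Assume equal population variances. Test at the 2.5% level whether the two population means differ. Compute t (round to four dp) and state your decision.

t = 0.7770; fail to reject H0

Let group 1 = batch 1, group 2 = batch 2. H0: μ_1 = μ_2; H1: μ_1 ≠ μ_2 (two-sample pooled-variance t-test, two-sided).
s_p² = [(37−1)·50.3² + (42−1)·52.3²]/(37+42−2) = 2639.35
t = (311 − 302)/√[2639.35·(1/37 + 1/42)] = 0.7770
df = n₁ + n₂ − 2 = 77
Two-sided p-value ≈ 0.4396
Since p ≈ 0.4396 > α = 0.025, fail to reject H0; the data do not provide sufficient evidence against H0.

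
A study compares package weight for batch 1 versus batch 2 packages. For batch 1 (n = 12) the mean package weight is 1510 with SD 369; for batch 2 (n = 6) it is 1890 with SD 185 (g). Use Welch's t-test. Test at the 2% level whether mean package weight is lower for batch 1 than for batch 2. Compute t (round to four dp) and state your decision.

t = -2.9101; reject H0

Let group 1 = batch 1, group 2 = batch 2. H0: μ_1 = μ_2; H1: μ_1 < μ_2 (Welch's two-sample t-test, left-tailed).
t = (x̄_1 − x̄_2)/√(s_1²/n_1 + s_2²/n_2) = (1510 − 1890)/√(369²/12 + 185²/6) = -2.9101
Welch–Satterthwaite df ≈ 15.96
p-value = P(T ≤ -2.9101) ≈ 0.005
Since p ≈ 0.005 < α = 0.02, reject H0; the data support H1.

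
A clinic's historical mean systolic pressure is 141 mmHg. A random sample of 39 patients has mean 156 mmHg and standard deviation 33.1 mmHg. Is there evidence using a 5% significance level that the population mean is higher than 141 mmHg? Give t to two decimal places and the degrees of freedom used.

H0: μ = 141; H1: μ > 141 (one-sample t-test, right-tailed).
t = (x̄ − μ₀)/(s/√n) = (156 − 141)/(33.1/√39) = 2.83
df = n − 1 = 38
p-value = P(T ≥ 2.83) ≈ 0.004
Since p ≈ 0.004 < α = 0.05, reject H0; the data support H1.

t = 2.83, df = 38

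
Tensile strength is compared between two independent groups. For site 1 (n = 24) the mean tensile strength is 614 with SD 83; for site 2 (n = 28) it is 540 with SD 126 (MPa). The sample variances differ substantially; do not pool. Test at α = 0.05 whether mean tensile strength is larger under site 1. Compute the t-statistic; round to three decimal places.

Let group 1 = site 1, group 2 = site 2. H0: μ_1 = μ_2; H1: μ_1 > μ_2 (Welch's two-sample t-test, right-tailed).
t = (x̄_1 − x̄_2)/√(s_1²/n_1 + s_2²/n_2) = (614 − 540)/√(83²/24 + 126²/28) = 2.532
Welch–Satterthwaite df ≈ 47.09
p-value = P(T ≥ 2.532) ≈ 0.007
Since p ≈ 0.007 < α = 0.05, reject H0; the evidence is statistically significant.

2.532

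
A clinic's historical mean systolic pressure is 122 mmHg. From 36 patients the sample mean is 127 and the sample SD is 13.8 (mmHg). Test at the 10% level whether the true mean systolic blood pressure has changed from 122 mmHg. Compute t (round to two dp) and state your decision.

H0: μ = 122; H1: μ ≠ 122 (one-sample t-test, two-sided).
t = (x̄ − μ₀)/(s/√n) = (127 − 122)/(13.8/√36) = 2.17
df = n − 1 = 35
Two-sided p-value ≈ 0.0366
Since p ≈ 0.0366 < α = 0.1, reject H0; the evidence is statistically significant.

t = 2.17; reject H0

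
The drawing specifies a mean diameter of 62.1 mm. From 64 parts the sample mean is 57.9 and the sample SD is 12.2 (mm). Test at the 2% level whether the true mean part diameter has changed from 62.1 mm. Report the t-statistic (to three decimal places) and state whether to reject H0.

t = -2.754; reject H0

H0: μ = 62.1; H1: μ ≠ 62.1 (one-sample t-test, two-sided).
t = (x̄ − μ₀)/(s/√n) = (57.9 − 62.1)/(12.2/√64) = -2.754
df = n − 1 = 63
Two-sided p-value ≈ 0.0077
Since p ≈ 0.0077 < α = 0.02, reject H0; the data support H1.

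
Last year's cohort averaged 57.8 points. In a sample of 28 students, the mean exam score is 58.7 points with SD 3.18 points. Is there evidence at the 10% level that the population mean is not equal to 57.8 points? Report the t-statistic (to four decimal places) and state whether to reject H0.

H0: μ = 57.8; H1: μ ≠ 57.8 (one-sample t-test, two-sided).
t = (x̄ − μ₀)/(s/√n) = (58.7 − 57.8)/(3.18/√28) = 1.4976
df = n − 1 = 27
Two-sided p-value ≈ 0.146
Since p ≈ 0.146 > α = 0.1, fail to reject H0; the data do not provide sufficient evidence against H0.

t = 1.4976; fail to reject H0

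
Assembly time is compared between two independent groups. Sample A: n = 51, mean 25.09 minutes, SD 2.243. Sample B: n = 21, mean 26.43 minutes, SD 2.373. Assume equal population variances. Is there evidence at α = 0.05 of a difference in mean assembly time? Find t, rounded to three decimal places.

Let group 1 = sample A, group 2 = sample B. H0: μ_1 = μ_2; H1: μ_1 ≠ μ_2 (two-sample pooled-variance t-test, two-sided).
s_p² = [(51−1)·2.243² + (21−1)·2.373²]/(51+21−2) = 5.2025
t = (25.09 − 26.43)/√[5.2025·(1/51 + 1/21)] = -2.266
df = n₁ + n₂ − 2 = 70
Two-sided p-value ≈ 0.0266
Since p ≈ 0.0266 < α = 0.05, reject H0; the data support H1.

-2.266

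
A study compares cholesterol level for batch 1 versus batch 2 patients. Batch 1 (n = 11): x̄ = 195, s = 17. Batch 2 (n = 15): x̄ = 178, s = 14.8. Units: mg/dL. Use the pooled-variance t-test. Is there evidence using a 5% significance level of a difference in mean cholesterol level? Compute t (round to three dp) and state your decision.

Let group 1 = batch 1, group 2 = batch 2. H0: μ_1 = μ_2; H1: μ_1 ≠ μ_2 (two-sample pooled-variance t-test, two-sided).
s_p² = [(11−1)·17² + (15−1)·14.8²]/(11+15−2) = 248.19
t = (195 − 178)/√[248.19·(1/11 + 1/15)] = 2.718
df = n₁ + n₂ − 2 = 24
Two-sided p-value ≈ 0.012
Since p ≈ 0.012 < α = 0.05, reject H0; the evidence is statistically significant.

t = 2.718; reject H0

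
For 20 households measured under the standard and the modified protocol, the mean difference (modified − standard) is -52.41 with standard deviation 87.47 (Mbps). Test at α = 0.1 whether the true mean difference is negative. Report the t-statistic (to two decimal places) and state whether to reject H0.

t = -2.68; reject H0

H0: μ_d = 0; H1: μ_d < 0 (paired t-test on the differences, left-tailed).
t = d̄/(s_d/√n) = -52.41/(87.47/√20) = -2.68
df = n − 1 = 19
p-value = P(T ≤ -2.68) ≈ 0.007
Since p ≈ 0.007 < α = 0.1, reject H0; the data support H1.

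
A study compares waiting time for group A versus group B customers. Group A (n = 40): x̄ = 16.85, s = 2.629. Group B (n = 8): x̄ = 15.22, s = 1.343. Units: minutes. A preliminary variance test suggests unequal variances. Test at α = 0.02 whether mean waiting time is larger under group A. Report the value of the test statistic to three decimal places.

2.583

Let group 1 = group A, group 2 = group B. H0: μ_1 = μ_2; H1: μ_1 > μ_2 (Welch's two-sample t-test, right-tailed).
t = (x̄_1 − x̄_2)/√(s_1²/n_1 + s_2²/n_2) = (16.85 − 15.22)/√(2.629²/40 + 1.343²/8) = 2.583
Welch–Satterthwaite df ≈ 19.76
p-value = P(T ≥ 2.583) ≈ 0.009
Since p ≈ 0.009 < α = 0.02, reject H0; the evidence is statistically significant.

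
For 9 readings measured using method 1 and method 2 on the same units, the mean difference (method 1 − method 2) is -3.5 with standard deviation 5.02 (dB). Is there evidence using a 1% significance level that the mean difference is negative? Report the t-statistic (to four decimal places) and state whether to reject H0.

t = -2.0916; fail to reject H0

H0: μ_d = 0; H1: μ_d < 0 (paired t-test on the differences, left-tailed).
t = d̄/(s_d/√n) = -3.5/(5.02/√9) = -2.0916
df = n − 1 = 8
p-value = P(T ≤ -2.0916) ≈ 0.035
Since p ≈ 0.035 > α = 0.01, fail to reject H0; the evidence is not statistically significant.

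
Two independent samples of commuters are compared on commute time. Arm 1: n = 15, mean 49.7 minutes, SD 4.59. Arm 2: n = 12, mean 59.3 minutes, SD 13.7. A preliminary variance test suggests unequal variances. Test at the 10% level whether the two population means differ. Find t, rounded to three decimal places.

-2.325

Let group 1 = arm 1, group 2 = arm 2. H0: μ_1 = μ_2; H1: μ_1 ≠ μ_2 (Welch's two-sample t-test, two-sided).
t = (x̄_1 − x̄_2)/√(s_1²/n_1 + s_2²/n_2) = (49.7 − 59.3)/√(4.59²/15 + 13.7²/12) = -2.325
Welch–Satterthwaite df ≈ 12.98
Two-sided p-value ≈ 0.0369
Since p ≈ 0.0369 < α = 0.1, reject H0; the evidence is statistically significant.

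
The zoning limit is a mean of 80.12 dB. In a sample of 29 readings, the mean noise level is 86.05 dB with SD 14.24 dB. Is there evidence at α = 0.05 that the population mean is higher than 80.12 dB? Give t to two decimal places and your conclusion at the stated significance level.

H0: μ = 80.12; H1: μ > 80.12 (one-sample t-test, right-tailed).
t = (x̄ − μ₀)/(s/√n) = (86.05 − 80.12)/(14.24/√29) = 2.24
df = n − 1 = 28
p-value = P(T ≥ 2.24) ≈ 0.0165
Since p ≈ 0.0165 < α = 0.05, reject H0; the evidence is statistically significant.

t = 2.24; reject H0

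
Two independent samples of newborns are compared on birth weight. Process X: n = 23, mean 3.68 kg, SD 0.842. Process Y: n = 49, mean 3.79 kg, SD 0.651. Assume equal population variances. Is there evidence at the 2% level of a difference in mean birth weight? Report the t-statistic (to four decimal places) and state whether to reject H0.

t = -0.6074; fail to reject H0

Let group 1 = process X, group 2 = process Y. H0: μ_1 = μ_2; H1: μ_1 ≠ μ_2 (two-sample pooled-variance t-test, two-sided).
s_p² = [(23−1)·0.842² + (49−1)·0.651²]/(23+49−2) = 0.513424
t = (3.68 − 3.79)/√[0.513424·(1/23 + 1/49)] = -0.6074
df = n₁ + n₂ − 2 = 70
Two-sided p-value ≈ 0.5456
Since p ≈ 0.5456 > α = 0.02, fail to reject H0; the data do not provide sufficient evidence against H0.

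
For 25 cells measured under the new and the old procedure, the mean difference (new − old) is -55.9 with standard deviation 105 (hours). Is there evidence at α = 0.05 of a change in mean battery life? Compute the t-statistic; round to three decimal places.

H0: μ_d = 0; H1: μ_d ≠ 0 (paired t-test on the differences, two-sided).
t = d̄/(s_d/√n) = -55.9/(105/√25) = -2.662
df = n − 1 = 24
Two-sided p-value ≈ 0.0136
Since p ≈ 0.0136 < α = 0.05, reject H0; the data support H1.

-2.662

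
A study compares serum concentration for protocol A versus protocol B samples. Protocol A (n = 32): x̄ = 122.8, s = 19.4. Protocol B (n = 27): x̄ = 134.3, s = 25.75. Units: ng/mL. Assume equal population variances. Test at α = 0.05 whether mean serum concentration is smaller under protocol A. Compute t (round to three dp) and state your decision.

Let group 1 = protocol A, group 2 = protocol B. H0: μ_1 = μ_2; H1: μ_1 < μ_2 (two-sample pooled-variance t-test, left-tailed).
s_p² = [(32−1)·19.4² + (27−1)·25.75²]/(32+27−2) = 507.137
t = (122.8 − 134.3)/√[507.137·(1/32 + 1/27)] = -1.954
df = n₁ + n₂ − 2 = 57
p-value = P(T ≤ -1.954) ≈ 0.0278
Since p ≈ 0.0278 < α = 0.05, reject H0; the evidence is statistically significant.

t = -1.954; reject H0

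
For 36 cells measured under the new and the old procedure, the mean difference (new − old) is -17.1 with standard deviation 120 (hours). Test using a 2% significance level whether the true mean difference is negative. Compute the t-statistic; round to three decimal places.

H0: μ_d = 0; H1: μ_d < 0 (paired t-test on the differences, left-tailed).
t = d̄/(s_d/√n) = -17.1/(120/√36) = -0.855
df = n − 1 = 35
p-value = P(T ≤ -0.855) ≈ 0.1992
Since p ≈ 0.1992 > α = 0.02, fail to reject H0; the evidence is not statistically significant.

-0.855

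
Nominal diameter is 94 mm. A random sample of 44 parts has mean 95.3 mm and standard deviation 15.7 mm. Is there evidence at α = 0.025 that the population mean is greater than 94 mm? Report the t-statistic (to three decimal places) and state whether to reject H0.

H0: μ = 94; H1: μ > 94 (one-sample t-test, right-tailed).
t = (x̄ − μ₀)/(s/√n) = (95.3 − 94)/(15.7/√44) = 0.549
df = n − 1 = 43
p-value = P(T ≥ 0.549) ≈ 0.293
Since p ≈ 0.293 > α = 0.025, fail to reject H0; the evidence is not statistically significant.

t = 0.549; fail to reject H0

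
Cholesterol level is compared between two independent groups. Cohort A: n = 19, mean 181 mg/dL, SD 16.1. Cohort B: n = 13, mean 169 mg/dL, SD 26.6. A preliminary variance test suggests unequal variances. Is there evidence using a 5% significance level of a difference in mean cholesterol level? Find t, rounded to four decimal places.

1.4545

Let group 1 = cohort A, group 2 = cohort B. H0: μ_1 = μ_2; H1: μ_1 ≠ μ_2 (Welch's two-sample t-test, two-sided).
t = (x̄_1 − x̄_2)/√(s_1²/n_1 + s_2²/n_2) = (181 − 169)/√(16.1²/19 + 26.6²/13) = 1.4545
Welch–Satterthwaite df ≈ 18.02
Two-sided p-value ≈ 0.1630
Since p ≈ 0.1630 > α = 0.05, fail to reject H0; the evidence is not statistically significant.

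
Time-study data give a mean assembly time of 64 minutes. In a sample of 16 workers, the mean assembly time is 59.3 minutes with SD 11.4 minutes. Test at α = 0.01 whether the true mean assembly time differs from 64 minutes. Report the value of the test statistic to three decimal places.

-1.649

H0: μ = 64; H1: μ ≠ 64 (one-sample t-test, two-sided).
t = (x̄ − μ₀)/(s/√n) = (59.3 − 64)/(11.4/√16) = -1.649
df = n − 1 = 15
Two-sided p-value ≈ 0.120
Since p ≈ 0.120 > α = 0.01, fail to reject H0; the data do not provide sufficient evidence against H0.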